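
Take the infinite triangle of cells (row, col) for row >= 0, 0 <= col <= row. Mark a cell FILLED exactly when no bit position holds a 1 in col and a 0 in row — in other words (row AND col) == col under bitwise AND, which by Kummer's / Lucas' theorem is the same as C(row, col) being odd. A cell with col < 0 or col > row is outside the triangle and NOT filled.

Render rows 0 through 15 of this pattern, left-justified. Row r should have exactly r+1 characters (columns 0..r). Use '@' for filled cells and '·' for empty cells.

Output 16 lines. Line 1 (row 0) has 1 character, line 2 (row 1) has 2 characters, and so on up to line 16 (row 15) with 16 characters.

r0=0: @
r1=1: @@
r2=10: @·@
r3=11: @@@@
r4=100: @···@
r5=101: @@··@@
r6=110: @·@·@·@
r7=111: @@@@@@@@
r8=1000: @·······@
r9=1001: @@······@@
r10=1010: @·@·····@·@
r11=1011: @@@@····@@@@
r12=1100: @···@···@···@
r13=1101: @@··@@··@@··@@
r14=1110: @·@·@·@·@·@·@·@
r15=1111: @@@@@@@@@@@@@@@@

Answer: @
@@
@·@
@@@@
@···@
@@··@@
@·@·@·@
@@@@@@@@
@·······@
@@······@@
@·@·····@·@
@@@@····@@@@
@···@···@···@
@@··@@··@@··@@
@·@·@·@·@·@·@·@
@@@@@@@@@@@@@@@@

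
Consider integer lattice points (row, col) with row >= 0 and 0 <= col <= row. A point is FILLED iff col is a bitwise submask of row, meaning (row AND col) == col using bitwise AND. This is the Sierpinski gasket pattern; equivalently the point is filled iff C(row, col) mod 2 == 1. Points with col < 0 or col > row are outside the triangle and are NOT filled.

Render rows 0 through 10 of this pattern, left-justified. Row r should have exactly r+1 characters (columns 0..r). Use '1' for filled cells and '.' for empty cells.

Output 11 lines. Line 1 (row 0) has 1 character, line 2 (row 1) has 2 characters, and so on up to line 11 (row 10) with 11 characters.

r0=0: 1
r1=1: 11
r2=10: 1.1
r3=11: 1111
r4=100: 1...1
r5=101: 11..11
r6=110: 1.1.1.1
r7=111: 11111111
r8=1000: 1.......1
r9=1001: 11......11
r10=1010: 1.1.....1.1

Answer: 1
11
1.1
1111
1...1
11..11
1.1.1.1
11111111
1.......1
11......11
1.1.....1.1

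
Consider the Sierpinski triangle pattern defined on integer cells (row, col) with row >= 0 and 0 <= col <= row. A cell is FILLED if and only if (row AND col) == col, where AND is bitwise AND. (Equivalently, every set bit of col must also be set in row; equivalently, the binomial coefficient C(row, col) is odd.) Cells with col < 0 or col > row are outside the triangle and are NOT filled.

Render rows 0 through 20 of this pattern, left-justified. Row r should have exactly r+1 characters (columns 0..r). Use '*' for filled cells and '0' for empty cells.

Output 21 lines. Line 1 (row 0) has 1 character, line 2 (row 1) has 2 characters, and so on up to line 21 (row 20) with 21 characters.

Answer: *
**
*0*
****
*000*
**00**
*0*0*0*
********
*0000000*
**000000**
*0*00000*0*
****0000****
*000*000*000*
**00**00**00**
*0*0*0*0*0*0*0*
****************
*000000000000000*
**00000000000000**
*0*0000000000000*0*
****000000000000****
*000*00000000000*000*

Derivation:
r0=0: *
r1=1: **
r2=10: *0*
r3=11: ****
r4=100: *000*
r5=101: **00**
r6=110: *0*0*0*
r7=111: ********
r8=1000: *0000000*
r9=1001: **000000**
r10=1010: *0*00000*0*
r11=1011: ****0000****
r12=1100: *000*000*000*
r13=1101: **00**00**00**
r14=1110: *0*0*0*0*0*0*0*
r15=1111: ****************
r16=10000: *000000000000000*
r17=10001: **00000000000000**
r18=10010: *0*0000000000000*0*
r19=10011: ****000000000000****
r20=10100: *000*00000000000*000*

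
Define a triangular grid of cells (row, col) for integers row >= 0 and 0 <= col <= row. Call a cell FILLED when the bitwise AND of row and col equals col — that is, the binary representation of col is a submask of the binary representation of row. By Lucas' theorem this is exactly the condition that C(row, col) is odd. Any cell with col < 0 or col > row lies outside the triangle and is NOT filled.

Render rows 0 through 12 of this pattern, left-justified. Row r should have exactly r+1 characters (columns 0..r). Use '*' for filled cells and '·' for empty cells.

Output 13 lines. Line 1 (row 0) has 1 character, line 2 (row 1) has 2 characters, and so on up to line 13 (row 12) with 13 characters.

Answer: *
**
*·*
****
*···*
**··**
*·*·*·*
********
*·······*
**······**
*·*·····*·*
****····****
*···*···*···*

Derivation:
r0=0: *
r1=1: **
r2=10: *·*
r3=11: ****
r4=100: *···*
r5=101: **··**
r6=110: *·*·*·*
r7=111: ********
r8=1000: *·······*
r9=1001: **······**
r10=1010: *·*·····*·*
r11=1011: ****····****
r12=1100: *···*···*···*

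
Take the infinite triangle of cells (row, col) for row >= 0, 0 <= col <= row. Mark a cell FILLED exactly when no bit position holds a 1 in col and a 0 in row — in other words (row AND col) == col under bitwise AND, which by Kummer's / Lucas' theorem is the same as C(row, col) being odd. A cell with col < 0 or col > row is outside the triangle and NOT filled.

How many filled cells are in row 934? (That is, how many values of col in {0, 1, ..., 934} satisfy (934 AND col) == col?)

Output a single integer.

934 in binary = 1110100110
popcount(934) = number of 1-bits in 1110100110 = 6
A col c satisfies (934 AND c) == c iff every set bit of c is also set in 934; each of the 6 set bits of 934 can independently be on or off in c.
count = 2^6 = 64

Answer: 64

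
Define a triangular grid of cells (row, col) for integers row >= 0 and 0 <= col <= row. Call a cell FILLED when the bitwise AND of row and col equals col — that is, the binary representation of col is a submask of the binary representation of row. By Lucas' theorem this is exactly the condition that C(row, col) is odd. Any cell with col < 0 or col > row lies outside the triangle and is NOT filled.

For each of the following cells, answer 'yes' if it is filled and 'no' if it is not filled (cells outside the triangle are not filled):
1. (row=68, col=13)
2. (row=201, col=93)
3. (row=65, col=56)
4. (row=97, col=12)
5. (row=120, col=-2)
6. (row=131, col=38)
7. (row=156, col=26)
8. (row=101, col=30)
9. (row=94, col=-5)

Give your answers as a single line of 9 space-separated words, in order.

(68,13): row=0b1000100, col=0b1101, row AND col = 0b100 = 4; 4 != 13 -> empty
(201,93): row=0b11001001, col=0b1011101, row AND col = 0b1001001 = 73; 73 != 93 -> empty
(65,56): row=0b1000001, col=0b111000, row AND col = 0b0 = 0; 0 != 56 -> empty
(97,12): row=0b1100001, col=0b1100, row AND col = 0b0 = 0; 0 != 12 -> empty
(120,-2): col outside [0, 120] -> not filled
(131,38): row=0b10000011, col=0b100110, row AND col = 0b10 = 2; 2 != 38 -> empty
(156,26): row=0b10011100, col=0b11010, row AND col = 0b11000 = 24; 24 != 26 -> empty
(101,30): row=0b1100101, col=0b11110, row AND col = 0b100 = 4; 4 != 30 -> empty
(94,-5): col outside [0, 94] -> not filled

Answer: no no no no no no no no no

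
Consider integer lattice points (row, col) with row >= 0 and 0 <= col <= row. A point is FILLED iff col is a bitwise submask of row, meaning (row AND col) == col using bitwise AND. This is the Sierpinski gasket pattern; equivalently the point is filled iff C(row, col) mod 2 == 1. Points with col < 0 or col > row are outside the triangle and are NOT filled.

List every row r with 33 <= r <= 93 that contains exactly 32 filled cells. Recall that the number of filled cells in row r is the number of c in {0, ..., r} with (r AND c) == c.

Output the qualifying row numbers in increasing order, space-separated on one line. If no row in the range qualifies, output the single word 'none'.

Row r has 2^popcount(r) filled cells, so we need popcount(r) = log2(32) = 5.
Scan r = 33..93 and keep those with exactly 5 one-bits:
r=33=100001 popcount=2 -> skip
r=34=100010 popcount=2 -> skip
r=35=100011 popcount=3 -> skip
r=36=100100 popcount=2 -> skip
r=37=100101 popcount=3 -> skip
r=38=100110 popcount=3 -> skip
r=39=100111 popcount=4 -> skip
r=40=101000 popcount=2 -> skip
r=41=101001 popcount=3 -> skip
r=42=101010 popcount=3 -> skip
r=43=101011 popcount=4 -> skip
r=44=101100 popcount=3 -> skip
r=45=101101 popcount=4 -> skip
r=46=101110 popcount=4 -> skip
r=47=101111 popcount=5 -> KEEP
r=48=110000 popcount=2 -> skip
r=49=110001 popcount=3 -> skip
r=50=110010 popcount=3 -> skip
r=51=110011 popcount=4 -> skip
r=52=110100 popcount=3 -> skip
r=53=110101 popcount=4 -> skip
r=54=110110 popcount=4 -> skip
r=55=110111 popcount=5 -> KEEP
r=56=111000 popcount=3 -> skip
r=57=111001 popcount=4 -> skip
r=58=111010 popcount=4 -> skip
r=59=111011 popcount=5 -> KEEP
r=60=111100 popcount=4 -> skip
r=61=111101 popcount=5 -> KEEP
r=62=111110 popcount=5 -> KEEP
r=63=111111 popcount=6 -> skip
r=64=1000000 popcount=1 -> skip
r=65=1000001 popcount=2 -> skip
r=66=1000010 popcount=2 -> skip
r=67=1000011 popcount=3 -> skip
r=68=1000100 popcount=2 -> skip
r=69=1000101 popcount=3 -> skip
r=70=1000110 popcount=3 -> skip
r=71=1000111 popcount=4 -> skip
r=72=1001000 popcount=2 -> skip
r=73=1001001 popcount=3 -> skip
r=74=1001010 popcount=3 -> skip
r=75=1001011 popcount=4 -> skip
r=76=1001100 popcount=3 -> skip
r=77=1001101 popcount=4 -> skip
r=78=1001110 popcount=4 -> skip
r=79=1001111 popcount=5 -> KEEP
r=80=1010000 popcount=2 -> skip
r=81=1010001 popcount=3 -> skip
r=82=1010010 popcount=3 -> skip
r=83=1010011 popcount=4 -> skip
r=84=1010100 popcount=3 -> skip
r=85=1010101 popcount=4 -> skip
r=86=1010110 popcount=4 -> skip
r=87=1010111 popcount=5 -> KEEP
r=88=1011000 popcount=3 -> skip
r=89=1011001 popcount=4 -> skip
r=90=1011010 popcount=4 -> skip
r=91=1011011 popcount=5 -> KEEP
r=92=1011100 popcount=4 -> skip
r=93=1011101 popcount=5 -> KEEP
Kept rows: 47 55 59 61 62 79 87 91 93

Answer: 47 55 59 61 62 79 87 91 93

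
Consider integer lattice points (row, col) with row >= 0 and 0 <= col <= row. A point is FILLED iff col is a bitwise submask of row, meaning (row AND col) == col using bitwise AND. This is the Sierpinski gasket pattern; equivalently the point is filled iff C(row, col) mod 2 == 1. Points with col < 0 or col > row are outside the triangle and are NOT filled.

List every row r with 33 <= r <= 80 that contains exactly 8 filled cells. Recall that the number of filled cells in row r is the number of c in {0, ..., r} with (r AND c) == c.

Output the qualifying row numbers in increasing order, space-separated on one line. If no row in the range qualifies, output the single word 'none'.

Row r has 2^popcount(r) filled cells, so we need popcount(r) = log2(8) = 3.
Scan r = 33..80 and keep those with exactly 3 one-bits:
r=33=100001 popcount=2 -> skip
r=34=100010 popcount=2 -> skip
r=35=100011 popcount=3 -> KEEP
r=36=100100 popcount=2 -> skip
r=37=100101 popcount=3 -> KEEP
r=38=100110 popcount=3 -> KEEP
r=39=100111 popcount=4 -> skip
r=40=101000 popcount=2 -> skip
r=41=101001 popcount=3 -> KEEP
r=42=101010 popcount=3 -> KEEP
r=43=101011 popcount=4 -> skip
r=44=101100 popcount=3 -> KEEP
r=45=101101 popcount=4 -> skip
r=46=101110 popcount=4 -> skip
r=47=101111 popcount=5 -> skip
r=48=110000 popcount=2 -> skip
r=49=110001 popcount=3 -> KEEP
r=50=110010 popcount=3 -> KEEP
r=51=110011 popcount=4 -> skip
r=52=110100 popcount=3 -> KEEP
r=53=110101 popcount=4 -> skip
r=54=110110 popcount=4 -> skip
r=55=110111 popcount=5 -> skip
r=56=111000 popcount=3 -> KEEP
r=57=111001 popcount=4 -> skip
r=58=111010 popcount=4 -> skip
r=59=111011 popcount=5 -> skip
r=60=111100 popcount=4 -> skip
r=61=111101 popcount=5 -> skip
r=62=111110 popcount=5 -> skip
r=63=111111 popcount=6 -> skip
r=64=1000000 popcount=1 -> skip
r=65=1000001 popcount=2 -> skip
r=66=1000010 popcount=2 -> skip
r=67=1000011 popcount=3 -> KEEP
r=68=1000100 popcount=2 -> skip
r=69=1000101 popcount=3 -> KEEP
r=70=1000110 popcount=3 -> KEEP
r=71=1000111 popcount=4 -> skip
r=72=1001000 popcount=2 -> skip
r=73=1001001 popcount=3 -> KEEP
r=74=1001010 popcount=3 -> KEEP
r=75=1001011 popcount=4 -> skip
r=76=1001100 popcount=3 -> KEEP
r=77=1001101 popcount=4 -> skip
r=78=1001110 popcount=4 -> skip
r=79=1001111 popcount=5 -> skip
r=80=1010000 popcount=2 -> skip
Kept rows: 35 37 38 41 42 44 49 50 52 56 67 69 70 73 74 76

Answer: 35 37 38 41 42 44 49 50 52 56 67 69 70 73 74 76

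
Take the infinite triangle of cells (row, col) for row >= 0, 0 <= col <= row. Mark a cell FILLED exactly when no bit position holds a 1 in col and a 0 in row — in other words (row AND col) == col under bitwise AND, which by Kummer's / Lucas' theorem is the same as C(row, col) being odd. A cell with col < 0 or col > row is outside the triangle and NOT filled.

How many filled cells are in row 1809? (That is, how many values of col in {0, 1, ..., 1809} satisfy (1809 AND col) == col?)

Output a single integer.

Answer: 32

Derivation:
1809 in binary = 11100010001
popcount(1809) = number of 1-bits in 11100010001 = 5
A col c satisfies (1809 AND c) == c iff every set bit of c is also set in 1809; each of the 5 set bits of 1809 can independently be on or off in c.
count = 2^5 = 32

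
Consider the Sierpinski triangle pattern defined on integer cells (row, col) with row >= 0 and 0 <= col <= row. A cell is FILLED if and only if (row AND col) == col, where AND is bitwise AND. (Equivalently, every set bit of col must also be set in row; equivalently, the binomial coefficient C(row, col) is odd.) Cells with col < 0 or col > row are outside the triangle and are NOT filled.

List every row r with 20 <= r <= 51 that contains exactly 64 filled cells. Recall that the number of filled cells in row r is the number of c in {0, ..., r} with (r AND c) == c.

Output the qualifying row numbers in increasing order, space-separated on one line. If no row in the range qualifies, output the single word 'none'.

Answer: none

Derivation:
Row r has 2^popcount(r) filled cells, so we need popcount(r) = log2(64) = 6.
Scan r = 20..51 and keep those with exactly 6 one-bits:
r=20=10100 popcount=2 -> skip
r=21=10101 popcount=3 -> skip
r=22=10110 popcount=3 -> skip
r=23=10111 popcount=4 -> skip
r=24=11000 popcount=2 -> skip
r=25=11001 popcount=3 -> skip
r=26=11010 popcount=3 -> skip
r=27=11011 popcount=4 -> skip
r=28=11100 popcount=3 -> skip
r=29=11101 popcount=4 -> skip
r=30=11110 popcount=4 -> skip
r=31=11111 popcount=5 -> skip
r=32=100000 popcount=1 -> skip
r=33=100001 popcount=2 -> skip
r=34=100010 popcount=2 -> skip
r=35=100011 popcount=3 -> skip
r=36=100100 popcount=2 -> skip
r=37=100101 popcount=3 -> skip
r=38=100110 popcount=3 -> skip
r=39=100111 popcount=4 -> skip
r=40=101000 popcount=2 -> skip
r=41=101001 popcount=3 -> skip
r=42=101010 popcount=3 -> skip
r=43=101011 popcount=4 -> skip
r=44=101100 popcount=3 -> skip
r=45=101101 popcount=4 -> skip
r=46=101110 popcount=4 -> skip
r=47=101111 popcount=5 -> skip
r=48=110000 popcount=2 -> skip
r=49=110001 popcount=3 -> skip
r=50=110010 popcount=3 -> skip
r=51=110011 popcount=4 -> skip
Kept rows: none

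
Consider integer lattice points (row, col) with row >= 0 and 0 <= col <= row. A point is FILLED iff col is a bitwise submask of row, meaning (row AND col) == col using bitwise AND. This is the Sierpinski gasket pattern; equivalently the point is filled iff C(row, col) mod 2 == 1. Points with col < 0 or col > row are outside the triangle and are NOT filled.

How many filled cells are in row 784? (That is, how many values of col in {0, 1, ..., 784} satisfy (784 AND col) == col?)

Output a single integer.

784 in binary = 1100010000
popcount(784) = number of 1-bits in 1100010000 = 3
A col c satisfies (784 AND c) == c iff every set bit of c is also set in 784; each of the 3 set bits of 784 can independently be on or off in c.
count = 2^3 = 8

Answer: 8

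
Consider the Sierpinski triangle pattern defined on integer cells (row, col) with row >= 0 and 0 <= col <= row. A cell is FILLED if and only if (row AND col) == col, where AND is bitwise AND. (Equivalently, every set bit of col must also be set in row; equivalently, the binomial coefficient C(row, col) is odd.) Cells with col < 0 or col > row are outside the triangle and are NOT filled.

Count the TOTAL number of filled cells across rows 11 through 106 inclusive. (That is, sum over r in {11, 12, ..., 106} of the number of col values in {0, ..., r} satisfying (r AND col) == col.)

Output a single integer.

Answer: 1326

Derivation:
r11=1011 pc3: +8 =8
r12=1100 pc2: +4 =12
r13=1101 pc3: +8 =20
r14=1110 pc3: +8 =28
r15=1111 pc4: +16 =44
r16=10000 pc1: +2 =46
r17=10001 pc2: +4 =50
r18=10010 pc2: +4 =54
r19=10011 pc3: +8 =62
r20=10100 pc2: +4 =66
r21=10101 pc3: +8 =74
r22=10110 pc3: +8 =82
r23=10111 pc4: +16 =98
r24=11000 pc2: +4 =102
r25=11001 pc3: +8 =110
r26=11010 pc3: +8 =118
r27=11011 pc4: +16 =134
r28=11100 pc3: +8 =142
r29=11101 pc4: +16 =158
r30=11110 pc4: +16 =174
r31=11111 pc5: +32 =206
r32=100000 pc1: +2 =208
r33=100001 pc2: +4 =212
r34=100010 pc2: +4 =216
r35=100011 pc3: +8 =224
r36=100100 pc2: +4 =228
r37=100101 pc3: +8 =236
r38=100110 pc3: +8 =244
r39=100111 pc4: +16 =260
r40=101000 pc2: +4 =264
r41=101001 pc3: +8 =272
r42=101010 pc3: +8 =280
r43=101011 pc4: +16 =296
r44=101100 pc3: +8 =304
r45=101101 pc4: +16 =320
r46=101110 pc4: +16 =336
r47=101111 pc5: +32 =368
r48=110000 pc2: +4 =372
r49=110001 pc3: +8 =380
r50=110010 pc3: +8 =388
r51=110011 pc4: +16 =404
r52=110100 pc3: +8 =412
r53=110101 pc4: +16 =428
r54=110110 pc4: +16 =444
r55=110111 pc5: +32 =476
r56=111000 pc3: +8 =484
r57=111001 pc4: +16 =500
r58=111010 pc4: +16 =516
r59=111011 pc5: +32 =548
r60=111100 pc4: +16 =564
r61=111101 pc5: +32 =596
r62=111110 pc5: +32 =628
r63=111111 pc6: +64 =692
r64=1000000 pc1: +2 =694
r65=1000001 pc2: +4 =698
r66=1000010 pc2: +4 =702
r67=1000011 pc3: +8 =710
r68=1000100 pc2: +4 =714
r69=1000101 pc3: +8 =722
r70=1000110 pc3: +8 =730
r71=1000111 pc4: +16 =746
r72=1001000 pc2: +4 =750
r73=1001001 pc3: +8 =758
r74=1001010 pc3: +8 =766
r75=1001011 pc4: +16 =782
r76=1001100 pc3: +8 =790
r77=1001101 pc4: +16 =806
r78=1001110 pc4: +16 =822
r79=1001111 pc5: +32 =854
r80=1010000 pc2: +4 =858
r81=1010001 pc3: +8 =866
r82=1010010 pc3: +8 =874
r83=1010011 pc4: +16 =890
r84=1010100 pc3: +8 =898
r85=1010101 pc4: +16 =914
r86=1010110 pc4: +16 =930
r87=1010111 pc5: +32 =962
r88=1011000 pc3: +8 =970
r89=1011001 pc4: +16 =986
r90=1011010 pc4: +16 =1002
r91=1011011 pc5: +32 =1034
r92=1011100 pc4: +16 =1050
r93=1011101 pc5: +32 =1082
r94=1011110 pc5: +32 =1114
r95=1011111 pc6: +64 =1178
r96=1100000 pc2: +4 =1182
r97=1100001 pc3: +8 =1190
r98=1100010 pc3: +8 =1198
r99=1100011 pc4: +16 =1214
r100=1100100 pc3: +8 =1222
r101=1100101 pc4: +16 =1238
r102=1100110 pc4: +16 =1254
r103=1100111 pc5: +32 =1286
r104=1101000 pc3: +8 =1294
r105=1101001 pc4: +16 =1310
r106=1101010 pc4: +16 =1326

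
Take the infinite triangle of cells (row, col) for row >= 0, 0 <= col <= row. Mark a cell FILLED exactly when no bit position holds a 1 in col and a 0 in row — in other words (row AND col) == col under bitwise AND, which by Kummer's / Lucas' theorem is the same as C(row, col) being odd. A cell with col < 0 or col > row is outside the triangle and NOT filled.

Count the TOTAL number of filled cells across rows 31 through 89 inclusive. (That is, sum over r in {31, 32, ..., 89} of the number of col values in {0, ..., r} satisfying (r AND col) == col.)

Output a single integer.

r31=11111 pc5: +32 =32
r32=100000 pc1: +2 =34
r33=100001 pc2: +4 =38
r34=100010 pc2: +4 =42
r35=100011 pc3: +8 =50
r36=100100 pc2: +4 =54
r37=100101 pc3: +8 =62
r38=100110 pc3: +8 =70
r39=100111 pc4: +16 =86
r40=101000 pc2: +4 =90
r41=101001 pc3: +8 =98
r42=101010 pc3: +8 =106
r43=101011 pc4: +16 =122
r44=101100 pc3: +8 =130
r45=101101 pc4: +16 =146
r46=101110 pc4: +16 =162
r47=101111 pc5: +32 =194
r48=110000 pc2: +4 =198
r49=110001 pc3: +8 =206
r50=110010 pc3: +8 =214
r51=110011 pc4: +16 =230
r52=110100 pc3: +8 =238
r53=110101 pc4: +16 =254
r54=110110 pc4: +16 =270
r55=110111 pc5: +32 =302
r56=111000 pc3: +8 =310
r57=111001 pc4: +16 =326
r58=111010 pc4: +16 =342
r59=111011 pc5: +32 =374
r60=111100 pc4: +16 =390
r61=111101 pc5: +32 =422
r62=111110 pc5: +32 =454
r63=111111 pc6: +64 =518
r64=1000000 pc1: +2 =520
r65=1000001 pc2: +4 =524
r66=1000010 pc2: +4 =528
r67=1000011 pc3: +8 =536
r68=1000100 pc2: +4 =540
r69=1000101 pc3: +8 =548
r70=1000110 pc3: +8 =556
r71=1000111 pc4: +16 =572
r72=1001000 pc2: +4 =576
r73=1001001 pc3: +8 =584
r74=1001010 pc3: +8 =592
r75=1001011 pc4: +16 =608
r76=1001100 pc3: +8 =616
r77=1001101 pc4: +16 =632
r78=1001110 pc4: +16 =648
r79=1001111 pc5: +32 =680
r80=1010000 pc2: +4 =684
r81=1010001 pc3: +8 =692
r82=1010010 pc3: +8 =700
r83=1010011 pc4: +16 =716
r84=1010100 pc3: +8 =724
r85=1010101 pc4: +16 =740
r86=1010110 pc4: +16 =756
r87=1010111 pc5: +32 =788
r88=1011000 pc3: +8 =796
r89=1011001 pc4: +16 =812

Answer: 812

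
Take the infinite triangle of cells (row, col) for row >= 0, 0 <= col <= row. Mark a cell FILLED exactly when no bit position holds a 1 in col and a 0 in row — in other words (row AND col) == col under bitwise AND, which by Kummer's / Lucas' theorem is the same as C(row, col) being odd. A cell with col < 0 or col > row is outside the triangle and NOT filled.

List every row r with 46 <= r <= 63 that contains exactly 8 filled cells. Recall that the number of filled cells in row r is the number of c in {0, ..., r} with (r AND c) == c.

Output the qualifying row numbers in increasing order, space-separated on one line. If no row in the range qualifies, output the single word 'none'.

Row r has 2^popcount(r) filled cells, so we need popcount(r) = log2(8) = 3.
Scan r = 46..63 and keep those with exactly 3 one-bits:
r=46=101110 popcount=4 -> skip
r=47=101111 popcount=5 -> skip
r=48=110000 popcount=2 -> skip
r=49=110001 popcount=3 -> KEEP
r=50=110010 popcount=3 -> KEEP
r=51=110011 popcount=4 -> skip
r=52=110100 popcount=3 -> KEEP
r=53=110101 popcount=4 -> skip
r=54=110110 popcount=4 -> skip
r=55=110111 popcount=5 -> skip
r=56=111000 popcount=3 -> KEEP
r=57=111001 popcount=4 -> skip
r=58=111010 popcount=4 -> skip
r=59=111011 popcount=5 -> skip
r=60=111100 popcount=4 -> skip
r=61=111101 popcount=5 -> skip
r=62=111110 popcount=5 -> skip
r=63=111111 popcount=6 -> skip
Kept rows: 49 50 52 56

Answer: 49 50 52 56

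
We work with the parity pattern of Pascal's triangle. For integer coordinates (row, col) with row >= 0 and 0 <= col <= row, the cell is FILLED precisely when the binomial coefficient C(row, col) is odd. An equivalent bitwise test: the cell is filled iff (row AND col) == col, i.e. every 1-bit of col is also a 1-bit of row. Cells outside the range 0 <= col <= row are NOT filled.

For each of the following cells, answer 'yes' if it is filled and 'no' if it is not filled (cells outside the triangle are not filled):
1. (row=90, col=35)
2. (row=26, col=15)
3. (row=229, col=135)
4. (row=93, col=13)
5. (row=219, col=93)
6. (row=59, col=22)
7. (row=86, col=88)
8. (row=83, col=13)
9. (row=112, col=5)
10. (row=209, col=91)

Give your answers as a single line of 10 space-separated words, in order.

(90,35): row=0b1011010, col=0b100011, row AND col = 0b10 = 2; 2 != 35 -> empty
(26,15): row=0b11010, col=0b1111, row AND col = 0b1010 = 10; 10 != 15 -> empty
(229,135): row=0b11100101, col=0b10000111, row AND col = 0b10000101 = 133; 133 != 135 -> empty
(93,13): row=0b1011101, col=0b1101, row AND col = 0b1101 = 13; 13 == 13 -> filled
(219,93): row=0b11011011, col=0b1011101, row AND col = 0b1011001 = 89; 89 != 93 -> empty
(59,22): row=0b111011, col=0b10110, row AND col = 0b10010 = 18; 18 != 22 -> empty
(86,88): col outside [0, 86] -> not filled
(83,13): row=0b1010011, col=0b1101, row AND col = 0b1 = 1; 1 != 13 -> empty
(112,5): row=0b1110000, col=0b101, row AND col = 0b0 = 0; 0 != 5 -> empty
(209,91): row=0b11010001, col=0b1011011, row AND col = 0b1010001 = 81; 81 != 91 -> empty

Answer: no no no yes no no no no no no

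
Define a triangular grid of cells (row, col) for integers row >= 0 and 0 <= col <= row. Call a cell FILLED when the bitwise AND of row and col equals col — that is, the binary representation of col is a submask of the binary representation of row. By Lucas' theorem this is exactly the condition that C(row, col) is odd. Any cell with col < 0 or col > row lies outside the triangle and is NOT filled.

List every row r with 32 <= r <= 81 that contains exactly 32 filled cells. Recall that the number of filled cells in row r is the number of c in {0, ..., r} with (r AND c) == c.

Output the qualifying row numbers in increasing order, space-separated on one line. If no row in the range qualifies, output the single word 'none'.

Answer: 47 55 59 61 62 79

Derivation:
Row r has 2^popcount(r) filled cells, so we need popcount(r) = log2(32) = 5.
Scan r = 32..81 and keep those with exactly 5 one-bits:
r=32=100000 popcount=1 -> skip
r=33=100001 popcount=2 -> skip
r=34=100010 popcount=2 -> skip
r=35=100011 popcount=3 -> skip
r=36=100100 popcount=2 -> skip
r=37=100101 popcount=3 -> skip
r=38=100110 popcount=3 -> skip
r=39=100111 popcount=4 -> skip
r=40=101000 popcount=2 -> skip
r=41=101001 popcount=3 -> skip
r=42=101010 popcount=3 -> skip
r=43=101011 popcount=4 -> skip
r=44=101100 popcount=3 -> skip
r=45=101101 popcount=4 -> skip
r=46=101110 popcount=4 -> skip
r=47=101111 popcount=5 -> KEEP
r=48=110000 popcount=2 -> skip
r=49=110001 popcount=3 -> skip
r=50=110010 popcount=3 -> skip
r=51=110011 popcount=4 -> skip
r=52=110100 popcount=3 -> skip
r=53=110101 popcount=4 -> skip
r=54=110110 popcount=4 -> skip
r=55=110111 popcount=5 -> KEEP
r=56=111000 popcount=3 -> skip
r=57=111001 popcount=4 -> skip
r=58=111010 popcount=4 -> skip
r=59=111011 popcount=5 -> KEEP
r=60=111100 popcount=4 -> skip
r=61=111101 popcount=5 -> KEEP
r=62=111110 popcount=5 -> KEEP
r=63=111111 popcount=6 -> skip
r=64=1000000 popcount=1 -> skip
r=65=1000001 popcount=2 -> skip
r=66=1000010 popcount=2 -> skip
r=67=1000011 popcount=3 -> skip
r=68=1000100 popcount=2 -> skip
r=69=1000101 popcount=3 -> skip
r=70=1000110 popcount=3 -> skip
r=71=1000111 popcount=4 -> skip
r=72=1001000 popcount=2 -> skip
r=73=1001001 popcount=3 -> skip
r=74=1001010 popcount=3 -> skip
r=75=1001011 popcount=4 -> skip
r=76=1001100 popcount=3 -> skip
r=77=1001101 popcount=4 -> skip
r=78=1001110 popcount=4 -> skip
r=79=1001111 popcount=5 -> KEEP
r=80=1010000 popcount=2 -> skip
r=81=1010001 popcount=3 -> skip
Kept rows: 47 55 59 61 62 79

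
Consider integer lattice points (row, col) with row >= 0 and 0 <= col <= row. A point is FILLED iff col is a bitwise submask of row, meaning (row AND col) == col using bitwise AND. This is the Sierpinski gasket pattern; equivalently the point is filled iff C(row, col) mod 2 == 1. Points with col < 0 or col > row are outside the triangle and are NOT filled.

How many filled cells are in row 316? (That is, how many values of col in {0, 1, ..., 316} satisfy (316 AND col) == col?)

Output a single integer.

316 in binary = 100111100
popcount(316) = number of 1-bits in 100111100 = 5
A col c satisfies (316 AND c) == c iff every set bit of c is also set in 316; each of the 5 set bits of 316 can independently be on or off in c.
count = 2^5 = 32

Answer: 32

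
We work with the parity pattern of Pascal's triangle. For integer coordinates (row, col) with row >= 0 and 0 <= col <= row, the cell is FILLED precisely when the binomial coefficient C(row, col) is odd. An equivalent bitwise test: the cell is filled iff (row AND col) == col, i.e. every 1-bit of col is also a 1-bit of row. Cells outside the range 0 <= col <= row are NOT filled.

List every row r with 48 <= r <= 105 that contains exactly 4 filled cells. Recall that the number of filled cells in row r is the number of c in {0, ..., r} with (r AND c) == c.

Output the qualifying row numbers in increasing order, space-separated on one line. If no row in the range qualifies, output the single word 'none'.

Row r has 2^popcount(r) filled cells, so we need popcount(r) = log2(4) = 2.
Scan r = 48..105 and keep those with exactly 2 one-bits:
r=48=110000 popcount=2 -> KEEP
r=49=110001 popcount=3 -> skip
r=50=110010 popcount=3 -> skip
r=51=110011 popcount=4 -> skip
r=52=110100 popcount=3 -> skip
r=53=110101 popcount=4 -> skip
r=54=110110 popcount=4 -> skip
r=55=110111 popcount=5 -> skip
r=56=111000 popcount=3 -> skip
r=57=111001 popcount=4 -> skip
r=58=111010 popcount=4 -> skip
r=59=111011 popcount=5 -> skip
r=60=111100 popcount=4 -> skip
r=61=111101 popcount=5 -> skip
r=62=111110 popcount=5 -> skip
r=63=111111 popcount=6 -> skip
r=64=1000000 popcount=1 -> skip
r=65=1000001 popcount=2 -> KEEP
r=66=1000010 popcount=2 -> KEEP
r=67=1000011 popcount=3 -> skip
r=68=1000100 popcount=2 -> KEEP
r=69=1000101 popcount=3 -> skip
r=70=1000110 popcount=3 -> skip
r=71=1000111 popcount=4 -> skip
r=72=1001000 popcount=2 -> KEEP
r=73=1001001 popcount=3 -> skip
r=74=1001010 popcount=3 -> skip
r=75=1001011 popcount=4 -> skip
r=76=1001100 popcount=3 -> skip
r=77=1001101 popcount=4 -> skip
r=78=1001110 popcount=4 -> skip
r=79=1001111 popcount=5 -> skip
r=80=1010000 popcount=2 -> KEEP
r=81=1010001 popcount=3 -> skip
r=82=1010010 popcount=3 -> skip
r=83=1010011 popcount=4 -> skip
r=84=1010100 popcount=3 -> skip
r=85=1010101 popcount=4 -> skip
r=86=1010110 popcount=4 -> skip
r=87=1010111 popcount=5 -> skip
r=88=1011000 popcount=3 -> skip
r=89=1011001 popcount=4 -> skip
r=90=1011010 popcount=4 -> skip
r=91=1011011 popcount=5 -> skip
r=92=1011100 popcount=4 -> skip
r=93=1011101 popcount=5 -> skip
r=94=1011110 popcount=5 -> skip
r=95=1011111 popcount=6 -> skip
r=96=1100000 popcount=2 -> KEEP
r=97=1100001 popcount=3 -> skip
r=98=1100010 popcount=3 -> skip
r=99=1100011 popcount=4 -> skip
r=100=1100100 popcount=3 -> skip
r=101=1100101 popcount=4 -> skip
r=102=1100110 popcount=4 -> skip
r=103=1100111 popcount=5 -> skip
r=104=1101000 popcount=3 -> skip
r=105=1101001 popcount=4 -> skip
Kept rows: 48 65 66 68 72 80 96

Answer: 48 65 66 68 72 80 96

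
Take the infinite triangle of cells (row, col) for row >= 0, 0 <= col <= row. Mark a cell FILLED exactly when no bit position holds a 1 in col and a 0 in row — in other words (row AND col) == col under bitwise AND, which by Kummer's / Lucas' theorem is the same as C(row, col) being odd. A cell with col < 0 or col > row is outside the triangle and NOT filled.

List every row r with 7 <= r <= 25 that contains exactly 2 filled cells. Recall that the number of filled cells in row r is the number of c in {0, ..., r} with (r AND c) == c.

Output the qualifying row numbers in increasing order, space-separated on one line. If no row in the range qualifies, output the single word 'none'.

Answer: 8 16

Derivation:
Row r has 2^popcount(r) filled cells, so we need popcount(r) = log2(2) = 1.
Scan r = 7..25 and keep those with exactly 1 one-bits:
r=7=111 popcount=3 -> skip
r=8=1000 popcount=1 -> KEEP
r=9=1001 popcount=2 -> skip
r=10=1010 popcount=2 -> skip
r=11=1011 popcount=3 -> skip
r=12=1100 popcount=2 -> skip
r=13=1101 popcount=3 -> skip
r=14=1110 popcount=3 -> skip
r=15=1111 popcount=4 -> skip
r=16=10000 popcount=1 -> KEEP
r=17=10001 popcount=2 -> skip
r=18=10010 popcount=2 -> skip
r=19=10011 popcount=3 -> skip
r=20=10100 popcount=2 -> skip
r=21=10101 popcount=3 -> skip
r=22=10110 popcount=3 -> skip
r=23=10111 popcount=4 -> skip
r=24=11000 popcount=2 -> skip
r=25=11001 popcount=3 -> skip
Kept rows: 8 16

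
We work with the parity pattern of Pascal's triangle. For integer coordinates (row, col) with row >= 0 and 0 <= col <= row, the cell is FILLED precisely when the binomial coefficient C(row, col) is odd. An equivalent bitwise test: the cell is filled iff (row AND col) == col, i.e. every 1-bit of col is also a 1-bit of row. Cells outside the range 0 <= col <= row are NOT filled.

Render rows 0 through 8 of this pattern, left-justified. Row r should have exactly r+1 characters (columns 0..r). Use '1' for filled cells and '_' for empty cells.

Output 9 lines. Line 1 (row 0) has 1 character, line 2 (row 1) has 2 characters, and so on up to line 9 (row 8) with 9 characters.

Answer: 1
11
1_1
1111
1___1
11__11
1_1_1_1
11111111
1_______1

Derivation:
r0=0: 1
r1=1: 11
r2=10: 1_1
r3=11: 1111
r4=100: 1___1
r5=101: 11__11
r6=110: 1_1_1_1
r7=111: 11111111
r8=1000: 1_______1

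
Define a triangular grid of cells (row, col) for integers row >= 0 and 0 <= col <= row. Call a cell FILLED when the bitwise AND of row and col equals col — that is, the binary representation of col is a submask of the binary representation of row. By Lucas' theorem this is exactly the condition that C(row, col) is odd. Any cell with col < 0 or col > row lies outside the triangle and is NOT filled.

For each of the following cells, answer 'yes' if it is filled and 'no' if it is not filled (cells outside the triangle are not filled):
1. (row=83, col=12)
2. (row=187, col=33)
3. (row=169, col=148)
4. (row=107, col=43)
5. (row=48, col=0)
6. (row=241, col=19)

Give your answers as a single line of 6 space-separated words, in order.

Answer: no yes no yes yes no

Derivation:
(83,12): row=0b1010011, col=0b1100, row AND col = 0b0 = 0; 0 != 12 -> empty
(187,33): row=0b10111011, col=0b100001, row AND col = 0b100001 = 33; 33 == 33 -> filled
(169,148): row=0b10101001, col=0b10010100, row AND col = 0b10000000 = 128; 128 != 148 -> empty
(107,43): row=0b1101011, col=0b101011, row AND col = 0b101011 = 43; 43 == 43 -> filled
(48,0): row=0b110000, col=0b0, row AND col = 0b0 = 0; 0 == 0 -> filled
(241,19): row=0b11110001, col=0b10011, row AND col = 0b10001 = 17; 17 != 19 -> empty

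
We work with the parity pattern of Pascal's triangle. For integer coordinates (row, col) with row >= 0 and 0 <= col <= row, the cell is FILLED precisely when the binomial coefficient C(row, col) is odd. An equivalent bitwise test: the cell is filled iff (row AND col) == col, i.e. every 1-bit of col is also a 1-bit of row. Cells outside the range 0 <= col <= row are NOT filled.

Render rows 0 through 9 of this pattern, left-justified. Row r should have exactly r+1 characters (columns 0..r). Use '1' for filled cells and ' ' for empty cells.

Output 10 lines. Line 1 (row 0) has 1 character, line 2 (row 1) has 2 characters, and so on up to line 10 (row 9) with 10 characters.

Answer: 1
11
1 1
1111
1   1
11  11
1 1 1 1
11111111
1       1
11      11

Derivation:
r0=0: 1
r1=1: 11
r2=10: 1 1
r3=11: 1111
r4=100: 1   1
r5=101: 11  11
r6=110: 1 1 1 1
r7=111: 11111111
r8=1000: 1       1
r9=1001: 11      11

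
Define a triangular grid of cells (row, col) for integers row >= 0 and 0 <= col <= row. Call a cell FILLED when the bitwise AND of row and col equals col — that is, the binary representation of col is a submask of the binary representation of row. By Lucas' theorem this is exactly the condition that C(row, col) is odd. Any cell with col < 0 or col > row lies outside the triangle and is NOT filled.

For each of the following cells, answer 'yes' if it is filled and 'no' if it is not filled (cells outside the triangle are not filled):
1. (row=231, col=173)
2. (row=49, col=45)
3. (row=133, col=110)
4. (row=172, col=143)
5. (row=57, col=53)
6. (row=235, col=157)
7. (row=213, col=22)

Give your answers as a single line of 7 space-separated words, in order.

Answer: no no no no no no no

Derivation:
(231,173): row=0b11100111, col=0b10101101, row AND col = 0b10100101 = 165; 165 != 173 -> empty
(49,45): row=0b110001, col=0b101101, row AND col = 0b100001 = 33; 33 != 45 -> empty
(133,110): row=0b10000101, col=0b1101110, row AND col = 0b100 = 4; 4 != 110 -> empty
(172,143): row=0b10101100, col=0b10001111, row AND col = 0b10001100 = 140; 140 != 143 -> empty
(57,53): row=0b111001, col=0b110101, row AND col = 0b110001 = 49; 49 != 53 -> empty
(235,157): row=0b11101011, col=0b10011101, row AND col = 0b10001001 = 137; 137 != 157 -> empty
(213,22): row=0b11010101, col=0b10110, row AND col = 0b10100 = 20; 20 != 22 -> empty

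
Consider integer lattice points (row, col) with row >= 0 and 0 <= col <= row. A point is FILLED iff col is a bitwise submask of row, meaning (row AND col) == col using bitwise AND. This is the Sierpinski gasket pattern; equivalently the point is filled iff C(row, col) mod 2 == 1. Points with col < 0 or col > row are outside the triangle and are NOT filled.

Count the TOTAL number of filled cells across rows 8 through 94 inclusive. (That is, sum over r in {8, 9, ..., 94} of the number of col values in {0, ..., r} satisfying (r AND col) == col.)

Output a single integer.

Answer: 1124

Derivation:
r8=1000 pc1: +2 =2
r9=1001 pc2: +4 =6
r10=1010 pc2: +4 =10
r11=1011 pc3: +8 =18
r12=1100 pc2: +4 =22
r13=1101 pc3: +8 =30
r14=1110 pc3: +8 =38
r15=1111 pc4: +16 =54
r16=10000 pc1: +2 =56
r17=10001 pc2: +4 =60
r18=10010 pc2: +4 =64
r19=10011 pc3: +8 =72
r20=10100 pc2: +4 =76
r21=10101 pc3: +8 =84
r22=10110 pc3: +8 =92
r23=10111 pc4: +16 =108
r24=11000 pc2: +4 =112
r25=11001 pc3: +8 =120
r26=11010 pc3: +8 =128
r27=11011 pc4: +16 =144
r28=11100 pc3: +8 =152
r29=11101 pc4: +16 =168
r30=11110 pc4: +16 =184
r31=11111 pc5: +32 =216
r32=100000 pc1: +2 =218
r33=100001 pc2: +4 =222
r34=100010 pc2: +4 =226
r35=100011 pc3: +8 =234
r36=100100 pc2: +4 =238
r37=100101 pc3: +8 =246
r38=100110 pc3: +8 =254
r39=100111 pc4: +16 =270
r40=101000 pc2: +4 =274
r41=101001 pc3: +8 =282
r42=101010 pc3: +8 =290
r43=101011 pc4: +16 =306
r44=101100 pc3: +8 =314
r45=101101 pc4: +16 =330
r46=101110 pc4: +16 =346
r47=101111 pc5: +32 =378
r48=110000 pc2: +4 =382
r49=110001 pc3: +8 =390
r50=110010 pc3: +8 =398
r51=110011 pc4: +16 =414
r52=110100 pc3: +8 =422
r53=110101 pc4: +16 =438
r54=110110 pc4: +16 =454
r55=110111 pc5: +32 =486
r56=111000 pc3: +8 =494
r57=111001 pc4: +16 =510
r58=111010 pc4: +16 =526
r59=111011 pc5: +32 =558
r60=111100 pc4: +16 =574
r61=111101 pc5: +32 =606
r62=111110 pc5: +32 =638
r63=111111 pc6: +64 =702
r64=1000000 pc1: +2 =704
r65=1000001 pc2: +4 =708
r66=1000010 pc2: +4 =712
r67=1000011 pc3: +8 =720
r68=1000100 pc2: +4 =724
r69=1000101 pc3: +8 =732
r70=1000110 pc3: +8 =740
r71=1000111 pc4: +16 =756
r72=1001000 pc2: +4 =760
r73=1001001 pc3: +8 =768
r74=1001010 pc3: +8 =776
r75=1001011 pc4: +16 =792
r76=1001100 pc3: +8 =800
r77=1001101 pc4: +16 =816
r78=1001110 pc4: +16 =832
r79=1001111 pc5: +32 =864
r80=1010000 pc2: +4 =868
r81=1010001 pc3: +8 =876
r82=1010010 pc3: +8 =884
r83=1010011 pc4: +16 =900
r84=1010100 pc3: +8 =908
r85=1010101 pc4: +16 =924
r86=1010110 pc4: +16 =940
r87=1010111 pc5: +32 =972
r88=1011000 pc3: +8 =980
r89=1011001 pc4: +16 =996
r90=1011010 pc4: +16 =1012
r91=1011011 pc5: +32 =1044
r92=1011100 pc4: +16 =1060
r93=1011101 pc5: +32 =1092
r94=1011110 pc5: +32 =1124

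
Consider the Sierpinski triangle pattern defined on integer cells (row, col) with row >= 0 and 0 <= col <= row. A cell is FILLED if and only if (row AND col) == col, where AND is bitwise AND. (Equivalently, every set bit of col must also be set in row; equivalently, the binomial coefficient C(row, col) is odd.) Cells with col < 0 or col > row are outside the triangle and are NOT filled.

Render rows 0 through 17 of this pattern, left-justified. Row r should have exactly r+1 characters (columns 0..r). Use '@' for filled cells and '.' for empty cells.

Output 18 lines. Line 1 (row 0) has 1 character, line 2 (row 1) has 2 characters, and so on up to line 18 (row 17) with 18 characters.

Answer: @
@@
@.@
@@@@
@...@
@@..@@
@.@.@.@
@@@@@@@@
@.......@
@@......@@
@.@.....@.@
@@@@....@@@@
@...@...@...@
@@..@@..@@..@@
@.@.@.@.@.@.@.@
@@@@@@@@@@@@@@@@
@...............@
@@..............@@

Derivation:
r0=0: @
r1=1: @@
r2=10: @.@
r3=11: @@@@
r4=100: @...@
r5=101: @@..@@
r6=110: @.@.@.@
r7=111: @@@@@@@@
r8=1000: @.......@
r9=1001: @@......@@
r10=1010: @.@.....@.@
r11=1011: @@@@....@@@@
r12=1100: @...@...@...@
r13=1101: @@..@@..@@..@@
r14=1110: @.@.@.@.@.@.@.@
r15=1111: @@@@@@@@@@@@@@@@
r16=10000: @...............@
r17=10001: @@..............@@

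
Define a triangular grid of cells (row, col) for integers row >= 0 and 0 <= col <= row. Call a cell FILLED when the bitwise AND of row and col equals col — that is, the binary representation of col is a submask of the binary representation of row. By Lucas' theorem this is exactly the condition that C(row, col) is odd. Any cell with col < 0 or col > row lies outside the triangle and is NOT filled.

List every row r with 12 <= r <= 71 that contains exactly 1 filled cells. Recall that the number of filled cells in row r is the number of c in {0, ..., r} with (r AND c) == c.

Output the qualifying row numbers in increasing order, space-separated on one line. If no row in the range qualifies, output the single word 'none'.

Row r has 2^popcount(r) filled cells, so we need popcount(r) = log2(1) = 0.
Scan r = 12..71 and keep those with exactly 0 one-bits:
r=12=1100 popcount=2 -> skip
r=13=1101 popcount=3 -> skip
r=14=1110 popcount=3 -> skip
r=15=1111 popcount=4 -> skip
r=16=10000 popcount=1 -> skip
r=17=10001 popcount=2 -> skip
r=18=10010 popcount=2 -> skip
r=19=10011 popcount=3 -> skip
r=20=10100 popcount=2 -> skip
r=21=10101 popcount=3 -> skip
r=22=10110 popcount=3 -> skip
r=23=10111 popcount=4 -> skip
r=24=11000 popcount=2 -> skip
r=25=11001 popcount=3 -> skip
r=26=11010 popcount=3 -> skip
r=27=11011 popcount=4 -> skip
r=28=11100 popcount=3 -> skip
r=29=11101 popcount=4 -> skip
r=30=11110 popcount=4 -> skip
r=31=11111 popcount=5 -> skip
r=32=100000 popcount=1 -> skip
r=33=100001 popcount=2 -> skip
r=34=100010 popcount=2 -> skip
r=35=100011 popcount=3 -> skip
r=36=100100 popcount=2 -> skip
r=37=100101 popcount=3 -> skip
r=38=100110 popcount=3 -> skip
r=39=100111 popcount=4 -> skip
r=40=101000 popcount=2 -> skip
r=41=101001 popcount=3 -> skip
r=42=101010 popcount=3 -> skip
r=43=101011 popcount=4 -> skip
r=44=101100 popcount=3 -> skip
r=45=101101 popcount=4 -> skip
r=46=101110 popcount=4 -> skip
r=47=101111 popcount=5 -> skip
r=48=110000 popcount=2 -> skip
r=49=110001 popcount=3 -> skip
r=50=110010 popcount=3 -> skip
r=51=110011 popcount=4 -> skip
r=52=110100 popcount=3 -> skip
r=53=110101 popcount=4 -> skip
r=54=110110 popcount=4 -> skip
r=55=110111 popcount=5 -> skip
r=56=111000 popcount=3 -> skip
r=57=111001 popcount=4 -> skip
r=58=111010 popcount=4 -> skip
r=59=111011 popcount=5 -> skip
r=60=111100 popcount=4 -> skip
r=61=111101 popcount=5 -> skip
r=62=111110 popcount=5 -> skip
r=63=111111 popcount=6 -> skip
r=64=1000000 popcount=1 -> skip
r=65=1000001 popcount=2 -> skip
r=66=1000010 popcount=2 -> skip
r=67=1000011 popcount=3 -> skip
r=68=1000100 popcount=2 -> skip
r=69=1000101 popcount=3 -> skip
r=70=1000110 popcount=3 -> skip
r=71=1000111 popcount=4 -> skip
Kept rows: none

Answer: none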